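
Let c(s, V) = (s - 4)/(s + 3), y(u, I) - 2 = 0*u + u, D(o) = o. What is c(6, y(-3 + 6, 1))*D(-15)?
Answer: -10/3 ≈ -3.3333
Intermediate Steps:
y(u, I) = 2 + u (y(u, I) = 2 + (0*u + u) = 2 + (0 + u) = 2 + u)
c(s, V) = (-4 + s)/(3 + s)
c(6, y(-3 + 6, 1))*D(-15) = ((-4 + 6)/(3 + 6))*(-15) = (2/9)*(-15) = -10/3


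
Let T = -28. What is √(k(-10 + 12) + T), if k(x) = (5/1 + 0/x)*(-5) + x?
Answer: I*√51 ≈ 7.1414*I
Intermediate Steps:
k(x) = -25 + x (k(x) = (5*1 + 0)*(-5) + x = (5 + 0)*(-5) + x = 5*(-5) + x = -25 + x)
√(k(-10 + 12) + T) = √((-25 + (-10 + 12)) - 28) = √((-25 + 2) - 28) = √(-23 - 28) = √(-51) = I*√51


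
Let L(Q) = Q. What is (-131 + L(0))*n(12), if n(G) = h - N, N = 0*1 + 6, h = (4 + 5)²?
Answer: -9825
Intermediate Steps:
h = 81 (h = 9² = 81)
N = 6 (N = 0 + 6 = 6)
n(G) = 75 (n(G) = 81 - 1*6 = 81 - 6 = 75)
(-131 + L(0))*n(12) = (-131 + 0)*75 = -131*75 = -9825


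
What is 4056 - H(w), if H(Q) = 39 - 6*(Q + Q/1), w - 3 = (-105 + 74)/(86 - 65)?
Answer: 28247/7 ≈ 4035.3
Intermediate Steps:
w = 32/21 (w = 3 + (-105 + 74)/(86 - 65) = 3 - 31/21 = 32/21 ≈ 1.5238)
H(Q) = 39 - 12*Q (H(Q) = 39 - 6*(Q + Q*1) = 39 - 6*(Q + Q) = 39 - 6*2*Q = 39 - 12*Q)
4056 - H(w) = 4056 - (39 - 12*32/21) = 4056 - (39 - 128/7) = 4056 - 1*145/7 = 4056 - 145/7 = 28247/7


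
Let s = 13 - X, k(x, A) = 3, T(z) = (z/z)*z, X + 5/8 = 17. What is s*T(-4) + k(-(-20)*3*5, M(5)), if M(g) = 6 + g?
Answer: 33/2 ≈ 16.500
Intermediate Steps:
X = 131/8 (X = -5/8 + 17 = 131/8 ≈ 16.375)
T(z) = z (T(z) = 1*z = z)
s = -27/8 (s = 13 - 1*131/8 = 13 - 131/8 = -27/8 ≈ -3.3750)
s*T(-4) + k(-(-20)*3*5, M(5)) = -27/8*(-4) + 3 = 27/2 + 3 = 33/2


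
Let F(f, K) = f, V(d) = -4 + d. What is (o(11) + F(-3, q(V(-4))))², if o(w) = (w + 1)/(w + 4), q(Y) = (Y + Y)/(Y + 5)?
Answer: 121/25 ≈ 4.8400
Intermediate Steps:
q(Y) = 2*Y/(5 + Y) (q(Y) = (2*Y)/(5 + Y) = 2*Y/(5 + Y))
o(w) = (1 + w)/(4 + w)
(o(11) + F(-3, q(V(-4))))² = ((1 + 11)/(4 + 11) - 3)² = (12/15 - 3)² = ((1/15)*12 - 3)² = (⅘ - 3)² = (-11/5)² = 121/25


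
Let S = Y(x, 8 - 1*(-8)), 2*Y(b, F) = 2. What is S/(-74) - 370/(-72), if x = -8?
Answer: 6827/1332 ≈ 5.1254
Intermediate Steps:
Y(b, F) = 1 (Y(b, F) = (½)*2 = 1)
S = 1
S/(-74) - 370/(-72) = 1/(-74) - 370/(-72) = 1*(-1/74) - 370*(-1/72) = -1/74 + 185/36 = 6827/1332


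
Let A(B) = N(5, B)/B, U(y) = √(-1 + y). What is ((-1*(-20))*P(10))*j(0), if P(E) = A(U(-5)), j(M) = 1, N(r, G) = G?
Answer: 20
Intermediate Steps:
A(B) = 1 (A(B) = B/B = 1)
P(E) = 1
((-1*(-20))*P(10))*j(0) = (-1*(-20)*1)*1 = (20*1)*1 = 20*1 = 20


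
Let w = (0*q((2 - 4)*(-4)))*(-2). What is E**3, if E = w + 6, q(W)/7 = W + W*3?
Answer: 216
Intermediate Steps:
q(W) = 28*W (q(W) = 7*(W + W*3) = 7*(W + 3*W) = 7*(4*W) = 28*W)
w = 0 (w = (0*(28*((2 - 4)*(-4))))*(-2) = (0*(28*(-2*(-4))))*(-2) = (0*(28*8))*(-2) = (0*224)*(-2) = 0*(-2) = 0)
E = 6 (E = 0 + 6 = 6)
E**3 = 6**3 = 216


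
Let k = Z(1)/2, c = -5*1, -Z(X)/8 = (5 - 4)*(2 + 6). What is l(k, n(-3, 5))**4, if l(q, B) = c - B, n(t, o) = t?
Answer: 16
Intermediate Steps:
Z(X) = -64 (Z(X) = -8*(5 - 4)*(2 + 6) = -8*8 = -64)
c = -5
k = -32 (k = -64/2 = -64*1/2 = -32)
l(q, B) = -5 - B
l(k, n(-3, 5))**4 = (-5 - 1*(-3))**4 = (-5 + 3)**4 = (-2)**4 = 16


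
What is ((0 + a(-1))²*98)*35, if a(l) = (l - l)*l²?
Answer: 0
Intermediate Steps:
a(l) = 0 (a(l) = 0*l² = 0)
((0 + a(-1))²*98)*35 = ((0 + 0)²*98)*35 = (0²*98)*35 = (0*98)*35 = 0*35 = 0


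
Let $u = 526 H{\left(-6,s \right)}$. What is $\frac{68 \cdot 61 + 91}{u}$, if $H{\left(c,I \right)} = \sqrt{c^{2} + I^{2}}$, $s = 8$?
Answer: $\frac{4239}{5260} \approx 0.80589$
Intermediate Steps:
$H{\left(c,I \right)} = \sqrt{I^{2} + c^{2}}$
$u = 5260$ ($u = 526 \sqrt{8^{2} + \left(-6\right)^{2}} = 526 \sqrt{64 + 36} = 526 \sqrt{100} = 526 \cdot 10 = 5260$)
$\frac{68 \cdot 61 + 91}{u} = \frac{68 \cdot 61 + 91}{5260} = \left(4148 + 91\right) \frac{1}{5260} = 4239 \cdot \frac{1}{5260} = \frac{4239}{5260}$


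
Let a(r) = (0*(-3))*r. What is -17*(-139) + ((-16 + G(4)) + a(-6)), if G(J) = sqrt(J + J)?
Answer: 2347 + 2*sqrt(2) ≈ 2349.8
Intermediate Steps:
a(r) = 0 (a(r) = 0*r = 0)
G(J) = sqrt(2)*sqrt(J) (G(J) = sqrt(2*J) = sqrt(2)*sqrt(J))
-17*(-139) + ((-16 + G(4)) + a(-6)) = -17*(-139) + ((-16 + sqrt(2)*sqrt(4)) + 0) = 2363 + ((-16 + sqrt(2)*2) + 0) = 2363 + ((-16 + 2*sqrt(2)) + 0) = 2363 + (-16 + 2*sqrt(2)) = 2347 + 2*sqrt(2)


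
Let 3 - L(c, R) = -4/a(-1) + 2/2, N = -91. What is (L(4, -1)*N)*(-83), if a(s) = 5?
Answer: 105742/5 ≈ 21148.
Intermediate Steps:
L(c, R) = 14/5 (L(c, R) = 3 - (-4/5 + 2/2) = 3 - (-4*⅕ + 2*(½)) = 3 - (-⅘ + 1) = 3 - 1*⅕ = 3 - ⅕ = 14/5)
(L(4, -1)*N)*(-83) = ((14/5)*(-91))*(-83) = -1274/5*(-83) = 105742/5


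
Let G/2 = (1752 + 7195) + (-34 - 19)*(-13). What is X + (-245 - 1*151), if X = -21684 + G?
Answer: -2808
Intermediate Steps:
G = 19272 (G = 2*((1752 + 7195) + (-34 - 19)*(-13)) = 2*(8947 - 53*(-13)) = 2*(8947 + 689) = 2*9636 = 19272)
X = -2412 (X = -21684 + 19272 = -2412)
X + (-245 - 1*151) = -2412 + (-245 - 1*151) = -2412 + (-245 - 151) = -2412 - 396 = -2808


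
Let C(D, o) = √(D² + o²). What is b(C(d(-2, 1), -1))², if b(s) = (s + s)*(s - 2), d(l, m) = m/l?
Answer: 105/4 - 10*√5 ≈ 3.8893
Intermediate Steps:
b(s) = 2*s*(-2 + s) (b(s) = (2*s)*(-2 + s) = 2*s*(-2 + s))
b(C(d(-2, 1), -1))² = (2*√((1/(-2))² + (-1)²)*(-2 + √((1/(-2))² + (-1)²)))² = (2*√((1*(-½))² + 1)*(-2 + √((1*(-½))² + 1)))² = (2*√((-½)² + 1)*(-2 + √((-½)² + 1)))² = (2*√(¼ + 1)*(-2 + √(¼ + 1)))² = (2*√(5/4)*(-2 + √(5/4)))² = (2*(√5/2)*(-2 + √5/2))² = (√5*(-2 + √5/2))² = 5*(-2 + √5/2)²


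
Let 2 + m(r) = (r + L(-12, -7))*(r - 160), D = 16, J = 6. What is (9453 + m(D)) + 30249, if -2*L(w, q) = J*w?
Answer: 32212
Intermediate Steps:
L(w, q) = -3*w
m(r) = -2 + (-160 + r)*(36 + r) (m(r) = -2 + (r - 3*(-12))*(r - 160) = -2 + (r + 36)*(-160 + r) = -2 + (36 + r)*(-160 + r) = -2 + (-160 + r)*(36 + r))
(9453 + m(D)) + 30249 = (9453 + (-5762 + 16² - 124*16)) + 30249 = (9453 + (-5762 + 256 - 1984)) + 30249 = (9453 - 7490) + 30249 = 1963 + 30249 = 32212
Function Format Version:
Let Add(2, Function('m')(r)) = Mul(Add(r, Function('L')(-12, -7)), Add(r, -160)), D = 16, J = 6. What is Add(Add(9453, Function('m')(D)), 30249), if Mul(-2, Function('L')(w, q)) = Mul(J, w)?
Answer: 32212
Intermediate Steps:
Function('L')(w, q) = Mul(-3, w) (Function('L')(w, q) = Mul(Rational(-1, 2), Mul(6, w)) = Mul(-3, w))
Function('m')(r) = Add(-2, Mul(Add(-160, r), Add(36, r))) (Function('m')(r) = Add(-2, Mul(Add(r, Mul(-3, -12)), Add(r, -160))) = Add(-2, Mul(Add(r, 36), Add(-160, r))) = Add(-2, Mul(Add(36, r), Add(-160, r))) = Add(-2, Mul(Add(-160, r), Add(36, r))))
Add(Add(9453, Function('m')(D)), 30249) = Add(Add(9453, Add(-5762, Pow(16, 2), Mul(-124, 16))), 30249) = Add(Add(9453, Add(-5762, 256, -1984)), 30249) = Add(Add(9453, -7490), 30249) = Add(1963, 30249) = 32212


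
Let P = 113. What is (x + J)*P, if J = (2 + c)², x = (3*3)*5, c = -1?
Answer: 5198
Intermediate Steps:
x = 45 (x = 9*5 = 45)
J = 1 (J = (2 - 1)² = 1² = 1)
(x + J)*P = (45 + 1)*113 = 46*113 = 5198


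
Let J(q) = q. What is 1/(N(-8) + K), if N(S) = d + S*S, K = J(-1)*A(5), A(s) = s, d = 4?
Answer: 1/63 ≈ 0.015873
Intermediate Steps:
K = -5 (K = -1*5 = -5)
N(S) = 4 + S**2 (N(S) = 4 + S*S = 4 + S**2)
1/(N(-8) + K) = 1/((4 + (-8)**2) - 5) = 1/((4 + 64) - 5) = 1/(68 - 5) = 1/63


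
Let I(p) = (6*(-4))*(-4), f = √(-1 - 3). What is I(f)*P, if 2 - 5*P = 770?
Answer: -73728/5 ≈ -14746.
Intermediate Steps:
P = -768/5 (P = ⅖ - ⅕*770 = ⅖ - 154 = -768/5 ≈ -153.60)
f = 2*I (f = √(-4) = 2*I ≈ 2.0*I)
I(p) = 96 (I(p) = -24*(-4) = 96)
I(f)*P = 96*(-768/5) = -73728/5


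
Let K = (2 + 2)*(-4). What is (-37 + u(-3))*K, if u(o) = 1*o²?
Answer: 448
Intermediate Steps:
u(o) = o²
K = -16 (K = 4*(-4) = -16)
(-37 + u(-3))*K = (-37 + (-3)²)*(-16) = (-37 + 9)*(-16) = -28*(-16) = 448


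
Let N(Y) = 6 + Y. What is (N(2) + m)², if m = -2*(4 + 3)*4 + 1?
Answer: 2209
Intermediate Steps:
m = -55 (m = -2*7*4 + 1 = -14*4 + 1 = -56 + 1 = -55)
(N(2) + m)² = ((6 + 2) - 55)² = (8 - 55)² = (-47)² = 2209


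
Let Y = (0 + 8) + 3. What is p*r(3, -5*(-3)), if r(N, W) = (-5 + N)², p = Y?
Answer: 44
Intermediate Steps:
Y = 11 (Y = 8 + 3 = 11)
p = 11
p*r(3, -5*(-3)) = 11*(-5 + 3)² = 11*(-2)² = 11*4 = 44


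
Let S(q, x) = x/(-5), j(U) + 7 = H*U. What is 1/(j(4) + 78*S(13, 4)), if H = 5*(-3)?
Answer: -5/647 ≈ -0.0077280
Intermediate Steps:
H = -15
j(U) = -7 - 15*U
S(q, x) = -x/5 (S(q, x) = x*(-⅕) = -x/5)
1/(j(4) + 78*S(13, 4)) = 1/((-7 - 15*4) + 78*(-⅕*4)) = 1/((-7 - 60) + 78*(-⅘)) = 1/(-67 - 312/5) = 1/(-647/5) = -5/647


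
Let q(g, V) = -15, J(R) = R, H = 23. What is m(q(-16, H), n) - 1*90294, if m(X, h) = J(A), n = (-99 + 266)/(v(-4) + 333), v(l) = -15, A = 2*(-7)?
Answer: -90308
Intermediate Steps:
A = -14
n = 167/318 (n = (-99 + 266)/(-15 + 333) = 167/318 ≈ 0.52516)
m(X, h) = -14
m(q(-16, H), n) - 1*90294 = -14 - 1*90294 = -14 - 90294 = -90308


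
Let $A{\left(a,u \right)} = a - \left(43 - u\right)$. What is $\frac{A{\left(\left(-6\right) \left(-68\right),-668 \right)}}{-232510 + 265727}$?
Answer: $- \frac{303}{33217} \approx -0.0091218$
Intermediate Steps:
$A{\left(a,u \right)} = -43 + a + u$ ($A{\left(a,u \right)} = a + \left(-43 + u\right) = -43 + a + u$)
$\frac{A{\left(\left(-6\right) \left(-68\right),-668 \right)}}{-232510 + 265727} = \frac{-43 - -408 - 668}{-232510 + 265727} = \frac{-43 + 408 - 668}{33217} = \left(-303\right) \frac{1}{33217} = - \frac{303}{33217}$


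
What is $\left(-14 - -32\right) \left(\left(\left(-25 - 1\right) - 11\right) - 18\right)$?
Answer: $-990$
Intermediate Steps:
$\left(-14 - -32\right) \left(\left(\left(-25 - 1\right) - 11\right) - 18\right) = \left(-14 + 32\right) \left(\left(-26 - 11\right) - 18\right) = 18 \left(-37 - 18\right) = 18 \left(-55\right) = -990$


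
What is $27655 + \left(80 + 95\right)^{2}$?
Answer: $58280$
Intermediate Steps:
$27655 + \left(80 + 95\right)^{2} = 27655 + 175^{2} = 27655 + 30625 = 58280$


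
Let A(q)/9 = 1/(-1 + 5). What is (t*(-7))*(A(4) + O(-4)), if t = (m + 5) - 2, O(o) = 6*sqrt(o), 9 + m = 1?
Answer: 315/4 + 420*I ≈ 78.75 + 420.0*I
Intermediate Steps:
m = -8 (m = -9 + 1 = -8)
A(q) = 9/4 (A(q) = 9/(-1 + 5) = 9/4)
t = -5 (t = (-8 + 5) - 2 = -3 - 2 = -5)
(t*(-7))*(A(4) + O(-4)) = (-5*(-7))*(9/4 + 6*sqrt(-4)) = 35*(9/4 + 6*(2*I)) = 35*(9/4 + 12*I) = 315/4 + 420*I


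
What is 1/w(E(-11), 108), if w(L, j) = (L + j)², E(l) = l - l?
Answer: 1/11664 ≈ 8.5734e-5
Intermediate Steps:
E(l) = 0
1/w(E(-11), 108) = 1/((0 + 108)²) = 1/(108²) = 1/11664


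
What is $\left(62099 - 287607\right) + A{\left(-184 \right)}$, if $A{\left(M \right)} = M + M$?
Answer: $-225876$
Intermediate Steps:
$A{\left(M \right)} = 2 M$
$\left(62099 - 287607\right) + A{\left(-184 \right)} = \left(62099 - 287607\right) + 2 \left(-184\right) = -225508 - 368 = -225876$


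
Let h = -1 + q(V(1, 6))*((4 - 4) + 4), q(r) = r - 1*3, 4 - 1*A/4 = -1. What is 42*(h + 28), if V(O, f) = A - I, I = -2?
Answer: 4326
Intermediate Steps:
A = 20 (A = 16 - 4*(-1) = 16 + 4 = 20)
V(O, f) = 22 (V(O, f) = 20 - 1*(-2) = 20 + 2 = 22)
q(r) = -3 + r (q(r) = r - 3 = -3 + r)
h = 75 (h = -1 + (-3 + 22)*((4 - 4) + 4) = -1 + 19*(0 + 4) = -1 + 19*4 = -1 + 76 = 75)
42*(h + 28) = 42*(75 + 28) = 42*103 = 4326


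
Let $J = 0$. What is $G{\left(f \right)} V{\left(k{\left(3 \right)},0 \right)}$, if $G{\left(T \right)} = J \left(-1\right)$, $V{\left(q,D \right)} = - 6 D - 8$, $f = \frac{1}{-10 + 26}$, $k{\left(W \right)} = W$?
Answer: $0$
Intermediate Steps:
$f = \frac{1}{16} \approx 0.0625$
$V{\left(q,D \right)} = -8 - 6 D$
$G{\left(T \right)} = 0$ ($G{\left(T \right)} = 0 \left(-1\right) = 0$)
$G{\left(f \right)} V{\left(k{\left(3 \right)},0 \right)} = 0 \left(-8 - 0\right) = 0 \left(-8 + 0\right) = 0 \left(-8\right) = 0$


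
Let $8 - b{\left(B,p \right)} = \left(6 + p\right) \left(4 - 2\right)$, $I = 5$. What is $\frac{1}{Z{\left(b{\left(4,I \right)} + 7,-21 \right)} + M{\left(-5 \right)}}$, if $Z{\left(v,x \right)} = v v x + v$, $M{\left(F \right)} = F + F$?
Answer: $- \frac{1}{1046} \approx -0.00095602$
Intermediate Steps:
$M{\left(F \right)} = 2 F$
$b{\left(B,p \right)} = -4 - 2 p$ ($b{\left(B,p \right)} = 8 - \left(6 + p\right) \left(4 - 2\right) = 8 - \left(6 + p\right) 2 = 8 - \left(12 + 2 p\right) = -4 - 2 p$)
$Z{\left(v,x \right)} = v + x v^{2}$ ($Z{\left(v,x \right)} = v^{2} x + v = x v^{2} + v = v + x v^{2}$)
$\frac{1}{Z{\left(b{\left(4,I \right)} + 7,-21 \right)} + M{\left(-5 \right)}} = \frac{1}{\left(\left(-4 - 10\right) + 7\right) \left(1 + \left(\left(-4 - 10\right) + 7\right) \left(-21\right)\right) + 2 \left(-5\right)} = \frac{1}{\left(\left(-4 - 10\right) + 7\right) \left(1 + \left(\left(-4 - 10\right) + 7\right) \left(-21\right)\right) - 10} = \frac{1}{\left(-14 + 7\right) \left(1 + \left(-14 + 7\right) \left(-21\right)\right) - 10} = \frac{1}{- 7 \left(1 - -147\right) - 10} = \frac{1}{- 7 \left(1 + 147\right) - 10} = \frac{1}{\left(-7\right) 148 - 10} = \frac{1}{-1036 - 10} = \frac{1}{-1046} = - \frac{1}{1046}$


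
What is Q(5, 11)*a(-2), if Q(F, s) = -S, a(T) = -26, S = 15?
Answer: 390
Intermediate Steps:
Q(F, s) = -15 (Q(F, s) = -1*15 = -15)
Q(5, 11)*a(-2) = -15*(-26) = 390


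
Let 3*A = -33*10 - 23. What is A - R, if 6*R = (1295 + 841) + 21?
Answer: -2863/6 ≈ -477.17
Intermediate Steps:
R = 719/2 (R = ((1295 + 841) + 21)/6 = (2136 + 21)/6 = (⅙)*2157 = 719/2 ≈ 359.50)
A = -353/3 (A = (-33*10 - 23)/3 = (-330 - 23)/3 = (⅓)*(-353) = -353/3 ≈ -117.67)
A - R = -353/3 - 1*719/2 = -353/3 - 719/2 = -2863/6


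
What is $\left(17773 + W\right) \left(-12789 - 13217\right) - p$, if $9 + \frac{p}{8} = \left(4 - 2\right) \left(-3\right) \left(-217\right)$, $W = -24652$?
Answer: $178884930$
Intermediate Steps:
$p = 10344$ ($p = -72 + 8 \left(4 - 2\right) \left(-3\right) \left(-217\right) = -72 + 8 \cdot 2 \left(-3\right) \left(-217\right) = -72 + 8 \left(\left(-6\right) \left(-217\right)\right) = -72 + 8 \cdot 1302 = -72 + 10416 = 10344$)
$\left(17773 + W\right) \left(-12789 - 13217\right) - p = \left(17773 - 24652\right) \left(-12789 - 13217\right) - 10344 = \left(-6879\right) \left(-26006\right) - 10344 = 178895274 - 10344 = 178884930$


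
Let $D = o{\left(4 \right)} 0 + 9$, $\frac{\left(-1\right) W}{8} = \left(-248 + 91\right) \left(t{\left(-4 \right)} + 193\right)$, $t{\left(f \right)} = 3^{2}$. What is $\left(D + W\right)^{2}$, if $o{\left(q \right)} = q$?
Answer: $64374345841$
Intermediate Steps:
$t{\left(f \right)} = 9$
$W = 253712$ ($W = - 8 \left(-248 + 91\right) \left(9 + 193\right) = - 8 \left(\left(-157\right) 202\right) = \left(-8\right) \left(-31714\right) = 253712$)
$D = 9$ ($D = 4 \cdot 0 + 9 = 0 + 9 = 9$)
$\left(D + W\right)^{2} = \left(9 + 253712\right)^{2} = 253721^{2} = 64374345841$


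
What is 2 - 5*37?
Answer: -183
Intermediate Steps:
2 - 5*37 = 2 - 185 = -183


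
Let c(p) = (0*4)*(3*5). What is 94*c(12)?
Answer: 0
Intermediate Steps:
c(p) = 0 (c(p) = 0*15 = 0)
94*c(12) = 94*0 = 0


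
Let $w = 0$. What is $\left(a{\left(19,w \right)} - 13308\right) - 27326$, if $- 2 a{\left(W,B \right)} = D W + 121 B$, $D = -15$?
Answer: $- \frac{80983}{2} \approx -40492.0$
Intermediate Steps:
$a{\left(W,B \right)} = - \frac{121 B}{2} + \frac{15 W}{2}$ ($a{\left(W,B \right)} = - \frac{- 15 W + 121 B}{2} = - \frac{121 B}{2} + \frac{15 W}{2}$)
$\left(a{\left(19,w \right)} - 13308\right) - 27326 = \left(\left(\left(- \frac{121}{2}\right) 0 + \frac{15}{2} \cdot 19\right) - 13308\right) - 27326 = \left(\left(0 + \frac{285}{2}\right) - 13308\right) - 27326 = \left(\frac{285}{2} - 13308\right) - 27326 = - \frac{26331}{2} - 27326 = - \frac{80983}{2}$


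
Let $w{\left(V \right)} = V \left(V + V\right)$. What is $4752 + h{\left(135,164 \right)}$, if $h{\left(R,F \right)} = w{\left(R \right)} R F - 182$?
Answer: $807007570$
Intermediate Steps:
$w{\left(V \right)} = 2 V^{2}$ ($w{\left(V \right)} = V 2 V = 2 V^{2}$)
$h{\left(R,F \right)} = -182 + 2 F R^{3}$ ($h{\left(R,F \right)} = 2 R^{2} R F - 182 = 2 R^{3} F - 182 = 2 F R^{3} - 182 = -182 + 2 F R^{3}$)
$4752 + h{\left(135,164 \right)} = 4752 - \left(182 - 328 \cdot 135^{3}\right) = 4752 - \left(182 - 807003000\right) = 4752 + \left(-182 + 807003000\right) = 4752 + 807002818 = 807007570$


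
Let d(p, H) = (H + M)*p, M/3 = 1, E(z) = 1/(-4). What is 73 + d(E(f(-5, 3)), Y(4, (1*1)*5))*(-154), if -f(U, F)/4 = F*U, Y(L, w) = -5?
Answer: -4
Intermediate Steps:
f(U, F) = -4*F*U
E(z) = -1/4
M = 3 (M = 3*1 = 3)
d(p, H) = p*(3 + H) (d(p, H) = (H + 3)*p = (3 + H)*p = p*(3 + H))
73 + d(E(f(-5, 3)), Y(4, (1*1)*5))*(-154) = 73 - (3 - 5)/4*(-154) = 73 - 1/4*(-2)*(-154) = 73 + (1/2)*(-154) = 73 - 77 = -4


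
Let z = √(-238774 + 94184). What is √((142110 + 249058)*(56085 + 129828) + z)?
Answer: √(72723216384 + I*√144590) ≈ 2.6967e+5 + 0.e-4*I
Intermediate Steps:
z = I*√144590 (z = √(-144590) = I*√144590 ≈ 380.25*I)
√((142110 + 249058)*(56085 + 129828) + z) = √((142110 + 249058)*(56085 + 129828) + I*√144590) = √(391168*185913 + I*√144590) = √(72723216384 + I*√144590)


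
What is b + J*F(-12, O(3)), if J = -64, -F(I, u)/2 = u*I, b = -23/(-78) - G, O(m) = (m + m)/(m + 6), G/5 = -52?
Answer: -59569/78 ≈ -763.71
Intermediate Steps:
G = -260 (G = 5*(-52) = -260)
O(m) = 2*m/(6 + m) (O(m) = (2*m)/(6 + m) = 2*m/(6 + m))
b = 20303/78 (b = -23/(-78) - 1*(-260) = -23*(-1/78) + 260 = 23/78 + 260 = 20303/78 ≈ 260.29)
F(I, u) = -2*I*u (F(I, u) = -2*u*I = -2*I*u)
b + J*F(-12, O(3)) = 20303/78 - (-128)*(-12)*2*3/(6 + 3) = 20303/78 - (-128)*(-12)*2*3/9 = 20303/78 - (-128)*(-12)*2*3*(⅑) = 20303/78 - (-128)*(-12)*2/3 = 20303/78 - 64*16 = 20303/78 - 1024 = -59569/78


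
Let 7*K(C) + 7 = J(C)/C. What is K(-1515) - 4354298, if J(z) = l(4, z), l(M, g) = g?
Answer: -30480092/7 ≈ -4.3543e+6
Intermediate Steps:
J(z) = z
K(C) = -6/7 (K(C) = -1 + (C/C)/7 = -1 + (1/7)*1 = -1 + 1/7 = -6/7)
K(-1515) - 4354298 = -6/7 - 4354298 = -30480092/7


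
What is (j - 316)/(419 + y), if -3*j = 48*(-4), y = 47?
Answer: -126/233 ≈ -0.54077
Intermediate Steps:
j = 64 (j = -16*(-4) = -⅓*(-192) = 64)
(j - 316)/(419 + y) = (64 - 316)/(419 + 47) = -252/466 = -252*1/466 = -126/233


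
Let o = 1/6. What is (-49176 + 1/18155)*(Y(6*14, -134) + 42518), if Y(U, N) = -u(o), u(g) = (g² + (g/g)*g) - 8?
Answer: -1366798529039191/653580 ≈ -2.0912e+9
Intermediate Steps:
o = ⅙ ≈ 0.16667
u(g) = -8 + g + g² (u(g) = (g² + 1*g) - 8 = (g² + g) - 8 = (g + g²) - 8 = -8 + g + g²)
Y(U, N) = 281/36 (Y(U, N) = -(-8 + ⅙ + (⅙)²) = -(-8 + ⅙ + 1/36) = -1*(-281/36) = 281/36)
(-49176 + 1/18155)*(Y(6*14, -134) + 42518) = (-49176 + 1/18155)*(281/36 + 42518) = (-49176 + 1/18155)*(1530929/36) = -892790279/18155*1530929/36 = -1366798529039191/653580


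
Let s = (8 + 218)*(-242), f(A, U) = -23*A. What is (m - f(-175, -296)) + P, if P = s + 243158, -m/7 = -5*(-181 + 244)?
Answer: 186646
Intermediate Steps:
s = -54692 (s = 226*(-242) = -54692)
m = 2205 (m = -(-35)*(-181 + 244) = -(-35)*63 = -7*(-315) = 2205)
P = 188466 (P = -54692 + 243158 = 188466)
(m - f(-175, -296)) + P = (2205 - (-23)*(-175)) + 188466 = (2205 - 1*4025) + 188466 = (2205 - 4025) + 188466 = -1820 + 188466 = 186646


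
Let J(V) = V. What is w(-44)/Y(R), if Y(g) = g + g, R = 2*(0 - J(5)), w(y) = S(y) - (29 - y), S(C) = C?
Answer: 117/20 ≈ 5.8500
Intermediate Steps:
w(y) = -29 + 2*y (w(y) = y - (29 - y) = y + (-29 + y) = -29 + 2*y)
R = -10 (R = 2*(0 - 1*5) = 2*(0 - 5) = 2*(-5) = -10)
Y(g) = 2*g
w(-44)/Y(R) = (-29 + 2*(-44))/((2*(-10))) = (-29 - 88)/(-20) = -117*(-1/20) = 117/20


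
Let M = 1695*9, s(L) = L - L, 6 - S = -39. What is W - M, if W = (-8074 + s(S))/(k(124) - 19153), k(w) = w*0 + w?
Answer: -290279321/19029 ≈ -15255.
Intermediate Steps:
S = 45 (S = 6 - 1*(-39) = 6 + 39 = 45)
k(w) = w (k(w) = 0 + w = w)
s(L) = 0
W = 8074/19029 (W = (-8074 + 0)/(124 - 19153) = -8074/(-19029) = -8074*(-1/19029) = 8074/19029 ≈ 0.42430)
M = 15255
W - M = 8074/19029 - 1*15255 = 8074/19029 - 15255 = -290279321/19029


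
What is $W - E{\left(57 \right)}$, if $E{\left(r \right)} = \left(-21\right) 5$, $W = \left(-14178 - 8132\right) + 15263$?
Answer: $-6942$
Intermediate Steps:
$W = -7047$ ($W = -22310 + 15263 = -7047$)
$E{\left(r \right)} = -105$
$W - E{\left(57 \right)} = -7047 - -105 = -7047 + 105 = -6942$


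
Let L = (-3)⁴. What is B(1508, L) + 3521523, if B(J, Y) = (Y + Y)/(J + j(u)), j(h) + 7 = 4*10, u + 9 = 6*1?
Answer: 5426667105/1541 ≈ 3.5215e+6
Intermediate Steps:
u = -3 (u = -9 + 6*1 = -9 + 6 = -3)
L = 81
j(h) = 33 (j(h) = -7 + 4*10 = -7 + 40 = 33)
B(J, Y) = 2*Y/(33 + J) (B(J, Y) = (Y + Y)/(J + 33) = (2*Y)/(33 + J) = 2*Y/(33 + J))
B(1508, L) + 3521523 = 2*81/(33 + 1508) + 3521523 = 2*81/1541 + 3521523 = 2*81*(1/1541) + 3521523 = 162/1541 + 3521523 = 5426667105/1541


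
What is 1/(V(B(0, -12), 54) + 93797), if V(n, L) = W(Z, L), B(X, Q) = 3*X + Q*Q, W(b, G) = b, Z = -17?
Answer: 1/93780 ≈ 1.0663e-5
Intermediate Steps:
B(X, Q) = Q² + 3*X (B(X, Q) = 3*X + Q² = Q² + 3*X)
V(n, L) = -17
1/(V(B(0, -12), 54) + 93797) = 1/(-17 + 93797) = 1/93780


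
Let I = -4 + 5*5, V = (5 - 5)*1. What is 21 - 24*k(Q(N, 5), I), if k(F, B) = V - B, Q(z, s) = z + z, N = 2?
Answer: 525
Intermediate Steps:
V = 0 (V = 0*1 = 0)
I = 21 (I = -4 + 25 = 21)
Q(z, s) = 2*z
k(F, B) = -B (k(F, B) = 0 - B = -B)
21 - 24*k(Q(N, 5), I) = 21 - (-24)*21 = 21 - 24*(-21) = 21 + 504 = 525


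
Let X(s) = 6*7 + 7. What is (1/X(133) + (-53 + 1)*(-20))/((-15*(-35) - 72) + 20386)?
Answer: 50961/1021111 ≈ 0.049907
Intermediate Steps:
X(s) = 49 (X(s) = 42 + 7 = 49)
(1/X(133) + (-53 + 1)*(-20))/((-15*(-35) - 72) + 20386) = (1/49 + (-53 + 1)*(-20))/((-15*(-35) - 72) + 20386) = (1/49 - 52*(-20))/((525 - 72) + 20386) = (1/49 + 1040)/(453 + 20386) = (50961/49)/20839 = (50961/49)*(1/20839) = 50961/1021111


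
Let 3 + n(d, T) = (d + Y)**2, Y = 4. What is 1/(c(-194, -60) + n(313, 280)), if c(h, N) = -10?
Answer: 1/100476 ≈ 9.9526e-6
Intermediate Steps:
n(d, T) = -3 + (4 + d)**2 (n(d, T) = -3 + (d + 4)**2 = -3 + (4 + d)**2)
1/(c(-194, -60) + n(313, 280)) = 1/(-10 + (-3 + (4 + 313)**2)) = 1/(-10 + (-3 + 317**2)) = 1/(-10 + (-3 + 100489)) = 1/(-10 + 100486) = 1/100476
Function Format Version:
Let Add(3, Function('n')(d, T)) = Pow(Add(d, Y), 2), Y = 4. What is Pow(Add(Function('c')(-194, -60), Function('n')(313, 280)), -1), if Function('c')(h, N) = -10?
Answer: Rational(1, 100476) ≈ 9.9526e-6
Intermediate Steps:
Function('n')(d, T) = Add(-3, Pow(Add(4, d), 2)) (Function('n')(d, T) = Add(-3, Pow(Add(d, 4), 2)) = Add(-3, Pow(Add(4, d), 2)))
Pow(Add(Function('c')(-194, -60), Function('n')(313, 280)), -1) = Pow(Add(-10, Add(-3, Pow(Add(4, 313), 2))), -1) = Pow(Add(-10, Add(-3, Pow(317, 2))), -1) = Pow(Add(-10, Add(-3, 100489)), -1) = Pow(Add(-10, 100486), -1) = Pow(100476, -1) = Rational(1, 100476)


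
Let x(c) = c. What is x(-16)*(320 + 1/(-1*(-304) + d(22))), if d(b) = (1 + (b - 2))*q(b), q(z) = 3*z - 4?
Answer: -4111368/803 ≈ -5120.0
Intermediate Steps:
q(z) = -4 + 3*z
d(b) = (-1 + b)*(-4 + 3*b) (d(b) = (1 + (b - 2))*(-4 + 3*b) = (1 + (-2 + b))*(-4 + 3*b) = (-1 + b)*(-4 + 3*b))
x(-16)*(320 + 1/(-1*(-304) + d(22))) = -16*(320 + 1/(-1*(-304) + (-1 + 22)*(-4 + 3*22))) = -16*(320 + 1/(304 + 21*(-4 + 66))) = -16*(320 + 1/(304 + 21*62)) = -16*(320 + 1/(304 + 1302)) = -16*(320 + 1/1606) = -16*513921/1606 = -4111368/803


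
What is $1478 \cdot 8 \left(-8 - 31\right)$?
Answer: $-461136$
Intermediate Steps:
$1478 \cdot 8 \left(-8 - 31\right) = 1478 \cdot 8 \left(-39\right) = 1478 \left(-312\right) = -461136$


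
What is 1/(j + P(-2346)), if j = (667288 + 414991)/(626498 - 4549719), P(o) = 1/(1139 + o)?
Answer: -4735327747/1310233974 ≈ -3.6141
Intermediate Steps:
j = -1082279/3923221 (j = 1082279/(-3923221) = 1082279*(-1/3923221) = -1082279/3923221 ≈ -0.27587)
1/(j + P(-2346)) = 1/(-1082279/3923221 + 1/(1139 - 2346)) = 1/(-1082279/3923221 + 1/(-1207)) = 1/(-1082279/3923221 - 1/1207) = 1/(-1310233974/4735327747) = -4735327747/1310233974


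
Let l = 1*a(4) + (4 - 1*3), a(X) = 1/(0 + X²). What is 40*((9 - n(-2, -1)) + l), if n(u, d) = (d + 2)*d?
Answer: 885/2 ≈ 442.50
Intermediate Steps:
a(X) = X⁻² (a(X) = 1/(X²) = X⁻²)
n(u, d) = d*(2 + d) (n(u, d) = (2 + d)*d = d*(2 + d))
l = 17/16 (l = 1/4² + (4 - 1*3) = 1*(1/16) + (4 - 3) = 1/16 + 1 = 17/16 ≈ 1.0625)
40*((9 - n(-2, -1)) + l) = 40*((9 - (-1)*(2 - 1)) + 17/16) = 40*((9 - (-1)) + 17/16) = 40*((9 - 1*(-1)) + 17/16) = 40*((9 + 1) + 17/16) = 40*(10 + 17/16) = 40*(177/16) = 885/2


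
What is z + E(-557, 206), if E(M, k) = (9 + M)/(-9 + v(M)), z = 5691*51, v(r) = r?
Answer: 82138477/283 ≈ 2.9024e+5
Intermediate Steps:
z = 290241
E(M, k) = (9 + M)/(-9 + M)
z + E(-557, 206) = 290241 + (9 - 557)/(-9 - 557) = 290241 - 548/(-566) = 290241 - 1/566*(-548) = 290241 + 274/283 = 82138477/283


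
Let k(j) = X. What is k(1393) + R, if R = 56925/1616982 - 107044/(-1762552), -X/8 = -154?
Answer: 73156077638097/59375309543 ≈ 1232.1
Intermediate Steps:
X = 1232 (X = -8*(-154) = 1232)
k(j) = 1232
R = 5696281121/59375309543 (R = 56925*(1/1616982) - 107044*(-1/1762552) = 18975/538994 + 26761/440638 = 5696281121/59375309543 ≈ 0.095937)
k(1393) + R = 1232 + 5696281121/59375309543 = 73156077638097/59375309543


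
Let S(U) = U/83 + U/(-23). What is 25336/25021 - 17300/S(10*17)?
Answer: 8265944669/2552142 ≈ 3238.8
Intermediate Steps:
S(U) = -60*U/1909 (S(U) = U*(1/83) + U*(-1/23) = U/83 - U/23 = -60*U/1909)
25336/25021 - 17300/S(10*17) = 25336/25021 - 17300/((-600*17/1909)) = 25336*(1/25021) - 17300/((-60/1909*170)) = 25336/25021 - 17300/(-10200/1909) = 25336/25021 - 17300*(-1909/10200) = 25336/25021 + 330257/102 = 8265944669/2552142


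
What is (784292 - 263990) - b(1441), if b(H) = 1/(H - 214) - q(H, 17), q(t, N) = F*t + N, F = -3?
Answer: 633127091/1227 ≈ 5.1600e+5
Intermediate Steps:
q(t, N) = N - 3*t (q(t, N) = -3*t + N = N - 3*t)
b(H) = -17 + 1/(-214 + H) + 3*H (b(H) = 1/(H - 214) - (17 - 3*H) = 1/(-214 + H) + (-17 + 3*H) = -17 + 1/(-214 + H) + 3*H)
(784292 - 263990) - b(1441) = (784292 - 263990) - (3639 - 659*1441 + 3*1441²)/(-214 + 1441) = 520302 - (3639 - 949619 + 3*2076481)/1227 = 520302 - (3639 - 949619 + 6229443)/1227 = 520302 - 5283463/1227 = 633127091/1227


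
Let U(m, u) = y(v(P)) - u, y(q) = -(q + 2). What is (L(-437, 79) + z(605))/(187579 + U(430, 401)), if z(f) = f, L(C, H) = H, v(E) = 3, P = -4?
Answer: 76/20797 ≈ 0.0036544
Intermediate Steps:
y(q) = -2 - q (y(q) = -(2 + q) = -2 - q)
U(m, u) = -5 - u (U(m, u) = (-2 - 1*3) - u = (-2 - 3) - u = -5 - u)
(L(-437, 79) + z(605))/(187579 + U(430, 401)) = (79 + 605)/(187579 + (-5 - 1*401)) = 684/(187579 + (-5 - 401)) = 684/(187579 - 406) = 684/187173 = 684*(1/187173) = 76/20797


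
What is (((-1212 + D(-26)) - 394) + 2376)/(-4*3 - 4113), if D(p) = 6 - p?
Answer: -802/4125 ≈ -0.19442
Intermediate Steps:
(((-1212 + D(-26)) - 394) + 2376)/(-4*3 - 4113) = (((-1212 + (6 - 1*(-26))) - 394) + 2376)/(-4*3 - 4113) = (((-1212 + (6 + 26)) - 394) + 2376)/(-12 - 4113) = (((-1212 + 32) - 394) + 2376)/(-4125) = ((-1180 - 394) + 2376)*(-1/4125) = (-1574 + 2376)*(-1/4125) = 802*(-1/4125) = -802/4125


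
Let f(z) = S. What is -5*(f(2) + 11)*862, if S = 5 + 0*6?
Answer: -68960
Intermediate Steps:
S = 5 (S = 5 + 0 = 5)
f(z) = 5
-5*(f(2) + 11)*862 = -5*(5 + 11)*862 = -5*16*862 = -80*862 = -68960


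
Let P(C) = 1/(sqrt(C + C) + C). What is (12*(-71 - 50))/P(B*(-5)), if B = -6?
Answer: -43560 - 2904*sqrt(15) ≈ -54807.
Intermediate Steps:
P(C) = 1/(C + sqrt(2)*sqrt(C)) (P(C) = 1/(sqrt(2*C) + C) = 1/(sqrt(2)*sqrt(C) + C) = 1/(C + sqrt(2)*sqrt(C)))
(12*(-71 - 50))/P(B*(-5)) = (12*(-71 - 50))/(1/(-6*(-5) + sqrt(2)*sqrt(-6*(-5)))) = (12*(-121))/(1/(30 + sqrt(2)*sqrt(30))) = -(43560 + 2904*sqrt(15)) = -1452*(30 + 2*sqrt(15)) = -43560 - 2904*sqrt(15)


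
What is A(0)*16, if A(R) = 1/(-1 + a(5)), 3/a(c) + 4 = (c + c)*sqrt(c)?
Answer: -7552/451 - 480*sqrt(5)/451 ≈ -19.125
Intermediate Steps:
a(c) = 3/(-4 + 2*c**(3/2)) (a(c) = 3/(-4 + (c + c)*sqrt(c)) = 3/(-4 + (2*c)*sqrt(c)) = 3/(-4 + 2*c**(3/2)))
A(R) = 1/(-1 + 3/(2*(-2 + 5*sqrt(5)))) (A(R) = 1/(-1 + 3/(2*(-2 + 5**(3/2)))) = 1/(-1 + 3/(2*(-2 + 5*sqrt(5)))))
A(0)*16 = (-472/451 - 30*sqrt(5)/451)*16 = -7552/451 - 480*sqrt(5)/451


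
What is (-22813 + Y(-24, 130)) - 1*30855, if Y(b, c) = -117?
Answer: -53785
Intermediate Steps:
(-22813 + Y(-24, 130)) - 1*30855 = (-22813 - 117) - 1*30855 = -22930 - 30855 = -53785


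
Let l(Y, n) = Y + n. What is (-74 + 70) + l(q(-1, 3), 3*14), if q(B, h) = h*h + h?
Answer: 50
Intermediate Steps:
q(B, h) = h + h**2 (q(B, h) = h**2 + h = h + h**2)
(-74 + 70) + l(q(-1, 3), 3*14) = (-74 + 70) + (3*(1 + 3) + 3*14) = -4 + (3*4 + 42) = -4 + (12 + 42) = -4 + 54 = 50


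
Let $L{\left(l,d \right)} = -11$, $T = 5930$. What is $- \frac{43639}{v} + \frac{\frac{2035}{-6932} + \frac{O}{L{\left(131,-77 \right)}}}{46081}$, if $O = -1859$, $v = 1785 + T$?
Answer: $- \frac{13930735673193}{2464429390780} \approx -5.6527$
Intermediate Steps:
$v = 7715$ ($v = 1785 + 5930 = 7715$)
$- \frac{43639}{v} + \frac{\frac{2035}{-6932} + \frac{O}{L{\left(131,-77 \right)}}}{46081} = - \frac{43639}{7715} + \frac{\frac{2035}{-6932} - \frac{1859}{-11}}{46081} = \left(-43639\right) \frac{1}{7715} + \left(2035 \left(- \frac{1}{6932}\right) - -169\right) \frac{1}{46081} = - \frac{43639}{7715} + \left(- \frac{2035}{6932} + 169\right) \frac{1}{46081} = - \frac{43639}{7715} + \frac{1169473}{6932} \cdot \frac{1}{46081} = - \frac{43639}{7715} + \frac{1169473}{319433492} = - \frac{13930735673193}{2464429390780}$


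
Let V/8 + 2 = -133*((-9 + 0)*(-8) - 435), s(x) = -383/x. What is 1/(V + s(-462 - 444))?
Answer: 906/349912079 ≈ 2.5892e-6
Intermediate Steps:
V = 386216 (V = -16 + 8*(-133*((-9 + 0)*(-8) - 435)) = -16 + 8*(-133*(-9*(-8) - 435)) = -16 + 8*(-133*(72 - 435)) = -16 + 8*(-133*(-363)) = -16 + 8*48279 = -16 + 386232 = 386216)
1/(V + s(-462 - 444)) = 1/(386216 - 383/(-462 - 444)) = 1/(386216 - 383/(-906)) = 1/(386216 - 383*(-1/906)) = 1/(386216 + 383/906) = 1/(349912079/906) = 906/349912079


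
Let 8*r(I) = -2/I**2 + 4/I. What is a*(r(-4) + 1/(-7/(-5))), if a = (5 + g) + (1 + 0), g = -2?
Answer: 257/112 ≈ 2.2946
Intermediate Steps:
r(I) = 1/(2*I) - 1/(4*I**2) (r(I) = (-2/I**2 + 4/I)/8 = 1/(2*I) - 1/(4*I**2))
a = 4 (a = (5 - 2) + (1 + 0) = 3 + 1 = 4)
a*(r(-4) + 1/(-7/(-5))) = 4*((1/4)*(-1 + 2*(-4))/(-4)**2 + 1/(-7/(-5))) = 4*((1/4)*(1/16)*(-1 - 8) + 1/(-7*(-1/5))) = 4*((1/4)*(1/16)*(-9) + 1/(7/5)) = 4*(-9/64 + 5/7) = 4*(257/448) = 257/112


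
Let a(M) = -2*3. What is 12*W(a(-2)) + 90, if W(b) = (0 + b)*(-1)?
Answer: 162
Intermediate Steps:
a(M) = -6
W(b) = -b (W(b) = b*(-1) = -b)
12*W(a(-2)) + 90 = 12*(-1*(-6)) + 90 = 12*6 + 90 = 72 + 90 = 162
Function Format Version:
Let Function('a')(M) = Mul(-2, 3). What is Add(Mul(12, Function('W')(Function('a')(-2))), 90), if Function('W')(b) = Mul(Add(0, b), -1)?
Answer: 162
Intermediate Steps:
Function('a')(M) = -6
Function('W')(b) = Mul(-1, b) (Function('W')(b) = Mul(b, -1) = Mul(-1, b))
Add(Mul(12, Function('W')(Function('a')(-2))), 90) = Add(Mul(12, Mul(-1, -6)), 90) = Add(Mul(12, 6), 90) = Add(72, 90) = 162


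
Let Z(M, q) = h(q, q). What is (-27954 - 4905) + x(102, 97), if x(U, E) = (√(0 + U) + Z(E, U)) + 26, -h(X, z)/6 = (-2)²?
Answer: -32857 + √102 ≈ -32847.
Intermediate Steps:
h(X, z) = -24 (h(X, z) = -6*(-2)² = -6*4 = -24)
Z(M, q) = -24
x(U, E) = 2 + √U (x(U, E) = (√(0 + U) - 24) + 26 = (√U - 24) + 26 = (-24 + √U) + 26 = 2 + √U)
(-27954 - 4905) + x(102, 97) = (-27954 - 4905) + (2 + √102) = -32859 + (2 + √102) = -32857 + √102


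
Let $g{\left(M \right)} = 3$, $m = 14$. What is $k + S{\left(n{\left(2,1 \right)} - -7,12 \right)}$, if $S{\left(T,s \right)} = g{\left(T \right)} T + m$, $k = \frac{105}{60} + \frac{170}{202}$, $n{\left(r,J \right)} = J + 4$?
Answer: $\frac{21247}{404} \approx 52.592$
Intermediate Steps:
$n{\left(r,J \right)} = 4 + J$
$k = \frac{1047}{404}$ ($k = 105 \cdot \frac{1}{60} + 170 \cdot \frac{1}{202} = \frac{7}{4} + \frac{85}{101} = \frac{1047}{404} \approx 2.5916$)
$S{\left(T,s \right)} = 14 + 3 T$ ($S{\left(T,s \right)} = 3 T + 14 = 14 + 3 T$)
$k + S{\left(n{\left(2,1 \right)} - -7,12 \right)} = \frac{1047}{404} + \left(14 + 3 \left(\left(4 + 1\right) - -7\right)\right) = \frac{1047}{404} + \left(14 + 3 \left(5 + 7\right)\right) = \frac{1047}{404} + \left(14 + 3 \cdot 12\right) = \frac{1047}{404} + \left(14 + 36\right) = \frac{1047}{404} + 50 = \frac{21247}{404}$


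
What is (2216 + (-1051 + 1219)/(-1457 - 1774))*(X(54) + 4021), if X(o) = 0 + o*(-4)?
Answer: 9080921680/1077 ≈ 8.4317e+6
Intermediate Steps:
X(o) = -4*o (X(o) = 0 - 4*o = -4*o)
(2216 + (-1051 + 1219)/(-1457 - 1774))*(X(54) + 4021) = (2216 + (-1051 + 1219)/(-1457 - 1774))*(-4*54 + 4021) = (2216 + 168/(-3231))*(-216 + 4021) = (2216 + 168*(-1/3231))*3805 = (2216 - 56/1077)*3805 = (2386576/1077)*3805 = 9080921680/1077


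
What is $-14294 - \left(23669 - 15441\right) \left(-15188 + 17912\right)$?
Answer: $-22427366$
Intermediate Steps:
$-14294 - \left(23669 - 15441\right) \left(-15188 + 17912\right) = -14294 - 8228 \cdot 2724 = -14294 - 22413072 = -22427366$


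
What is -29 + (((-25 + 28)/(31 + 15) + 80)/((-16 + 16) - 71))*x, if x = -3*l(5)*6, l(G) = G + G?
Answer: 284113/1633 ≈ 173.98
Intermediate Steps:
l(G) = 2*G
x = -180 (x = -6*5*6 = -3*10*6 = -30*6 = -180)
-29 + (((-25 + 28)/(31 + 15) + 80)/((-16 + 16) - 71))*x = -29 + (((-25 + 28)/(31 + 15) + 80)/((-16 + 16) - 71))*(-180) = -29 + ((3/46 + 80)/(0 - 71))*(-180) = -29 + ((3*(1/46) + 80)/(-71))*(-180) = -29 + ((3/46 + 80)*(-1/71))*(-180) = -29 + ((3683/46)*(-1/71))*(-180) = -29 - 3683/3266*(-180) = -29 + 331470/1633 = 284113/1633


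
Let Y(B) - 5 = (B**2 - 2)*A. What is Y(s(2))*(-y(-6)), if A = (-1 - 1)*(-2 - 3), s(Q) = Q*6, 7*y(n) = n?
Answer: 8550/7 ≈ 1221.4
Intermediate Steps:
y(n) = n/7
s(Q) = 6*Q
A = 10 (A = -2*(-5) = 10)
Y(B) = -15 + 10*B**2 (Y(B) = 5 + (B**2 - 2)*10 = 5 + (-2 + B**2)*10 = 5 + (-20 + 10*B**2) = -15 + 10*B**2)
Y(s(2))*(-y(-6)) = (-15 + 10*(6*2)**2)*(-(-6)/7) = (-15 + 10*12**2)*(-1*(-6/7)) = (-15 + 10*144)*(6/7) = (-15 + 1440)*(6/7) = 1425*(6/7) = 8550/7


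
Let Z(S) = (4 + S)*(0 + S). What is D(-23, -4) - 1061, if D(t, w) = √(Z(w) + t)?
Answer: -1061 + I*√23 ≈ -1061.0 + 4.7958*I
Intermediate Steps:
Z(S) = S*(4 + S) (Z(S) = (4 + S)*S = S*(4 + S))
D(t, w) = √(t + w*(4 + w)) (D(t, w) = √(w*(4 + w) + t) = √(t + w*(4 + w)))
D(-23, -4) - 1061 = √(-23 - 4*(4 - 4)) - 1061 = √(-23 - 4*0) - 1061 = √(-23 + 0) - 1061 = √(-23) - 1061 = I*√23 - 1061 = -1061 + I*√23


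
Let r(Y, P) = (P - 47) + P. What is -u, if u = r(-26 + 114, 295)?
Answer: -543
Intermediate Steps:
r(Y, P) = -47 + 2*P (r(Y, P) = (-47 + P) + P = -47 + 2*P)
u = 543 (u = -47 + 2*295 = -47 + 590 = 543)
-u = -1*543 = -543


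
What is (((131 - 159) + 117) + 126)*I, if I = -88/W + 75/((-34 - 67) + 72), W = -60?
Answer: -20941/87 ≈ -240.70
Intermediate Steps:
I = -487/435 (I = -88/(-60) + 75/((-34 - 67) + 72) = -88*(-1/60) + 75/(-101 + 72) = 22/15 + 75/(-29) = 22/15 + 75*(-1/29) = 22/15 - 75/29 = -487/435 ≈ -1.1195)
(((131 - 159) + 117) + 126)*I = (((131 - 159) + 117) + 126)*(-487/435) = ((-28 + 117) + 126)*(-487/435) = (89 + 126)*(-487/435) = 215*(-487/435) = -20941/87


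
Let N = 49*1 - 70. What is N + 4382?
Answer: 4361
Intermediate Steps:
N = -21 (N = 49 - 70 = -21)
N + 4382 = -21 + 4382 = 4361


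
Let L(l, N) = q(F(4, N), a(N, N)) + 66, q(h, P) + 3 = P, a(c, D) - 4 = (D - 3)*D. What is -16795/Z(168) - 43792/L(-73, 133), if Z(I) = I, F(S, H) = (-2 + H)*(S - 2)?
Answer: -17580463/171528 ≈ -102.49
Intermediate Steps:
a(c, D) = 4 + D*(-3 + D) (a(c, D) = 4 + (D - 3)*D = 4 + (-3 + D)*D = 4 + D*(-3 + D))
F(S, H) = (-2 + H)*(-2 + S)
q(h, P) = -3 + P
L(l, N) = 67 + N² - 3*N (L(l, N) = (-3 + (4 + N² - 3*N)) + 66 = (1 + N² - 3*N) + 66 = 67 + N² - 3*N)
-16795/Z(168) - 43792/L(-73, 133) = -16795/168 - 43792/(67 + 133² - 3*133) = -16795*1/168 - 43792/(67 + 17689 - 399) = -16795/168 - 43792/17357 = -16795/168 - 43792*1/17357 = -16795/168 - 2576/1021 = -17580463/171528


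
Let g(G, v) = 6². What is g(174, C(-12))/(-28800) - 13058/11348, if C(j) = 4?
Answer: -2614437/2269600 ≈ -1.1519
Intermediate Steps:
g(G, v) = 36
g(174, C(-12))/(-28800) - 13058/11348 = 36/(-28800) - 13058/11348 = 36*(-1/28800) - 13058*1/11348 = -1/800 - 6529/5674 = -2614437/2269600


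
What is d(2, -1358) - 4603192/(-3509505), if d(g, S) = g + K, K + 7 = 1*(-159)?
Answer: -570955628/3509505 ≈ -162.69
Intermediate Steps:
K = -166 (K = -7 + 1*(-159) = -7 - 159 = -166)
d(g, S) = -166 + g (d(g, S) = g - 166 = -166 + g)
d(2, -1358) - 4603192/(-3509505) = (-166 + 2) - 4603192/(-3509505) = -164 - 4603192*(-1/3509505) = -164 + 4603192/3509505 = -570955628/3509505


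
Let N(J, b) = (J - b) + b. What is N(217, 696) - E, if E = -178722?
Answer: 178939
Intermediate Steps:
N(J, b) = J
N(217, 696) - E = 217 - 1*(-178722) = 217 + 178722 = 178939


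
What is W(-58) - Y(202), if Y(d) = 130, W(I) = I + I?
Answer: -246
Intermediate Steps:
W(I) = 2*I
W(-58) - Y(202) = 2*(-58) - 1*130 = -116 - 130 = -246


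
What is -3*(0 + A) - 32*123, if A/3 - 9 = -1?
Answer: -4008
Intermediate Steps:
A = 24 (A = 27 + 3*(-1) = 27 - 3 = 24)
-3*(0 + A) - 32*123 = -3*(0 + 24) - 32*123 = -3*24 - 3936 = -72 - 3936 = -4008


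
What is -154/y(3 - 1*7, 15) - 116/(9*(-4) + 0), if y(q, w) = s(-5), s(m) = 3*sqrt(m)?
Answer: 29/9 + 154*I*sqrt(5)/15 ≈ 3.2222 + 22.957*I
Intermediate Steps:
y(q, w) = 3*I*sqrt(5) (y(q, w) = 3*sqrt(-5) = 3*(I*sqrt(5)) = 3*I*sqrt(5))
-154/y(3 - 1*7, 15) - 116/(9*(-4) + 0) = -154*(-I*sqrt(5)/15) - 116/(9*(-4) + 0) = -(-154)*I*sqrt(5)/15 - 116/(-36 + 0) = 154*I*sqrt(5)/15 - 116/(-36) = 154*I*sqrt(5)/15 - 116*(-1/36) = 154*I*sqrt(5)/15 + 29/9 = 29/9 + 154*I*sqrt(5)/15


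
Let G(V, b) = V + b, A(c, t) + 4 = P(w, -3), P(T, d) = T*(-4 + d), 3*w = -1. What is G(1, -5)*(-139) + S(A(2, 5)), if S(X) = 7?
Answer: 563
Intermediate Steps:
w = -⅓ (w = (⅓)*(-1) = -⅓ ≈ -0.33333)
A(c, t) = -5/3 (A(c, t) = -4 - (-4 - 3)/3 = -4 - ⅓*(-7) = -4 + 7/3 = -5/3)
G(1, -5)*(-139) + S(A(2, 5)) = (1 - 5)*(-139) + 7 = -4*(-139) + 7 = 556 + 7 = 563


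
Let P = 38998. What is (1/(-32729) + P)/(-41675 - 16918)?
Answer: -1276365541/1917690297 ≈ -0.66557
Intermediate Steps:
(1/(-32729) + P)/(-41675 - 16918) = (1/(-32729) + 38998)/(-41675 - 16918) = (-1/32729 + 38998)/(-58593) = (1276365541/32729)*(-1/58593) = -1276365541/1917690297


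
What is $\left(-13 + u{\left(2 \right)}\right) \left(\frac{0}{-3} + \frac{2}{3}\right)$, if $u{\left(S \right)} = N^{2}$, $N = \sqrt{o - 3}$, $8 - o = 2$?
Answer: $- \frac{20}{3} \approx -6.6667$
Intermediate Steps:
$o = 6$ ($o = 8 - 2 = 6$)
$N = \sqrt{3}$ ($N = \sqrt{6 - 3} = \sqrt{3} \approx 1.732$)
$u{\left(S \right)} = 3$ ($u{\left(S \right)} = \left(\sqrt{3}\right)^{2} = 3$)
$\left(-13 + u{\left(2 \right)}\right) \left(\frac{0}{-3} + \frac{2}{3}\right) = \left(-13 + 3\right) \left(\frac{0}{-3} + \frac{2}{3}\right) = - 10 \left(0 \left(- \frac{1}{3}\right) + 2 \cdot \frac{1}{3}\right) = - 10 \left(0 + \frac{2}{3}\right) = \left(-10\right) \frac{2}{3} = - \frac{20}{3}$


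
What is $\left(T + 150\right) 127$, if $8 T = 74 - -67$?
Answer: $\frac{170307}{8} \approx 21288.0$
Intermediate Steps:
$T = \frac{141}{8}$ ($T = \frac{74 - -67}{8} = \frac{74 + 67}{8} = \frac{1}{8} \cdot 141 = \frac{141}{8} \approx 17.625$)
$\left(T + 150\right) 127 = \left(\frac{141}{8} + 150\right) 127 = \frac{1341}{8} \cdot 127 = \frac{170307}{8}$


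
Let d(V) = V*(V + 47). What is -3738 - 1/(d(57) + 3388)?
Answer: -34823209/9316 ≈ -3738.0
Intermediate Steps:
d(V) = V*(47 + V)
-3738 - 1/(d(57) + 3388) = -3738 - 1/(57*(47 + 57) + 3388) = -3738 - 1/(57*104 + 3388) = -3738 - 1/(5928 + 3388) = -3738 - 1/9316 = -34823209/9316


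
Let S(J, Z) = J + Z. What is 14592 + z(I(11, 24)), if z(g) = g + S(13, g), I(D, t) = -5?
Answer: 14595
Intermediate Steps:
z(g) = 13 + 2*g (z(g) = g + (13 + g) = 13 + 2*g)
14592 + z(I(11, 24)) = 14592 + (13 + 2*(-5)) = 14592 + (13 - 10) = 14592 + 3 = 14595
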